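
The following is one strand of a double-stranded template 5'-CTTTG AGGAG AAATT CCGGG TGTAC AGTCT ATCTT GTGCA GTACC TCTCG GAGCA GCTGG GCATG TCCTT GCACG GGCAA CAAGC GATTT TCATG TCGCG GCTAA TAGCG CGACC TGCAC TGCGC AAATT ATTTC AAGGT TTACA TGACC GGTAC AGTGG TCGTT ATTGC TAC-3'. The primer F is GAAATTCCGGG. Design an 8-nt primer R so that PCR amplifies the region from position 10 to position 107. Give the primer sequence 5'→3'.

5'-TATTAGCC-3'

The product's 3' end on the top strand is position 107.
The reverse primer anneals to the top strand over positions 100–107, i.e. to GGCTAATA.
Its sequence written 5'→3' is the reverse complement: TATTAGCC.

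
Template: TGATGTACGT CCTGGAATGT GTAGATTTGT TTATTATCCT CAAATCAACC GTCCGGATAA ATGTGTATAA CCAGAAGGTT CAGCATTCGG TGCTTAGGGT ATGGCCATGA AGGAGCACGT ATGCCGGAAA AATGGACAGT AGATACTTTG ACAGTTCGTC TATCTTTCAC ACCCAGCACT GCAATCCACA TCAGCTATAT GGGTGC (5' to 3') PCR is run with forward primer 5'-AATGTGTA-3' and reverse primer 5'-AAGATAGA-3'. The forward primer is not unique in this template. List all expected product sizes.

151 bp, 107 bp

The forward primer AATGTGTA matches the top strand at positions 16–23, 60–67.
The reverse primer's reverse complement is TCTATCTT, matching at positions 159–166.
Each forward site pairs with the reverse site to give a product ending at position 166: sizes 151, 107 bp.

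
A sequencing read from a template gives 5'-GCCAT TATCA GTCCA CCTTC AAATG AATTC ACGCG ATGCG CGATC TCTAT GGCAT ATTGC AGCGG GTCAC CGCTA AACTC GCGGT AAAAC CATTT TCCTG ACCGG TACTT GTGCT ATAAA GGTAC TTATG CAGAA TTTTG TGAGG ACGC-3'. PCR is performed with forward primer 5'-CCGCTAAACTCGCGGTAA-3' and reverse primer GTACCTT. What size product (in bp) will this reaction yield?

56 bp

Scanning the template, CCGCTAAACTCGCGGTAA occurs at positions 70–87; this primer anneals to the bottom strand there with its 3' end pointing downstream.
Taking the reverse complement of GTACCTT gives AAGGTAC, found at positions 119–125 on the template; the primer anneals here to the top strand with its 3' end pointing upstream.
Amplicon spans positions 70–125: 56 bp.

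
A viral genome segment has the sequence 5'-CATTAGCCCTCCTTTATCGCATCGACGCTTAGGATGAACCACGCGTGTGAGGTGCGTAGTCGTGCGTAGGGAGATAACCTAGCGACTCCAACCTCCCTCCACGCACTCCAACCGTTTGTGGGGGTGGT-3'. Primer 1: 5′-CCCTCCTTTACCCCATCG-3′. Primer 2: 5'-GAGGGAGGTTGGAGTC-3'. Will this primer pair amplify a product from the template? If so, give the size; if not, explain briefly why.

Primer 1 (CCCTCCTTTACCCCATCG) does not match the top strand, and its reverse complement CGATGGGGTAAAGGAGGG does not match either.
With no annealing site for primer 1, no amplification occurs.

No product — primer 1 has no binding site in the template.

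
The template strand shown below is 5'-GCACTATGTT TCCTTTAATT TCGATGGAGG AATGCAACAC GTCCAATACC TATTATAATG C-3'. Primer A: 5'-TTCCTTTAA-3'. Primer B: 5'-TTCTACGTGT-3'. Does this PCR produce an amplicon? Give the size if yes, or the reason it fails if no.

Primer B (TTCTACGTGT) does not match the top strand, and its reverse complement ACACGTAGAA does not match either.
With no annealing site for primer B, no amplification occurs.

No product — primer B has no binding site in the template.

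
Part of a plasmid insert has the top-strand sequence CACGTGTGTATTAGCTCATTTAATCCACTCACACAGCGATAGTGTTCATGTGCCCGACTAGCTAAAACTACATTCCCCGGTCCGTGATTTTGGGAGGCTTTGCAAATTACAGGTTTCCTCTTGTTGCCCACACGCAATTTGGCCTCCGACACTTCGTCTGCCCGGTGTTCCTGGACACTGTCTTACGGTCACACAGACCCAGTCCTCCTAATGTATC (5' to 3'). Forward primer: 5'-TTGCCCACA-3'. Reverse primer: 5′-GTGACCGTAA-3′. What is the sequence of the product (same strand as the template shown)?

Scanning the template, TTGCCCACA occurs at positions 124–132; this primer anneals to the bottom strand there with its 3' end pointing downstream.
The reverse primer's reverse complement is TTACGGTCAC, which matches the template at positions 183–192.
The product is the template from position 124 through 192 (69 bp).

5'-TTGCCCACACGCAATTTGGCCTCCGACACTTCGTCTGCCCGGTGTTCCTGGACACTGTCTTACGGTCAC-3'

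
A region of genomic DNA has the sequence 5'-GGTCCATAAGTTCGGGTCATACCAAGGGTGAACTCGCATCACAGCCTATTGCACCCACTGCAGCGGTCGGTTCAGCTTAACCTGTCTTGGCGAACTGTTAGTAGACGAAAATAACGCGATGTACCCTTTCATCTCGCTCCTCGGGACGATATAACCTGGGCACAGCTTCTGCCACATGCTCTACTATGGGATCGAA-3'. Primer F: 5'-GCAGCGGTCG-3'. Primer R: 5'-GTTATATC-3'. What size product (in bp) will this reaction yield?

96 bp

The forward primer matches the template at positions 60–69.
Reverse complement of the reverse primer: GATATAAC. This occurs on the top strand at positions 148–155.
Product length = (reverse-primer end) − (forward-primer start) + 1 = 155 − 60 + 1 = 96 bp.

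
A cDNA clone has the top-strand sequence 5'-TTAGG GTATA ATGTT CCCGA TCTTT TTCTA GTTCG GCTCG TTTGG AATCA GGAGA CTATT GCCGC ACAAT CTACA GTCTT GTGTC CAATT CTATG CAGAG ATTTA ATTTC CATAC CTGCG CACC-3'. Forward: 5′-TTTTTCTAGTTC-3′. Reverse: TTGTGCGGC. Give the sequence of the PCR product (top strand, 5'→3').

5'-TTTTTCTAGTTCGGCTCGTTTGGAATCAGGAGACTATTGCCGCACAA-3'

Scanning the template, TTTTTCTAGTTC occurs at positions 23–34; this primer anneals to the bottom strand there with its 3' end pointing downstream.
The reverse primer's reverse complement is GCCGCACAA, which matches the template at positions 61–69.
The product is the template from position 23 through 69 (47 bp).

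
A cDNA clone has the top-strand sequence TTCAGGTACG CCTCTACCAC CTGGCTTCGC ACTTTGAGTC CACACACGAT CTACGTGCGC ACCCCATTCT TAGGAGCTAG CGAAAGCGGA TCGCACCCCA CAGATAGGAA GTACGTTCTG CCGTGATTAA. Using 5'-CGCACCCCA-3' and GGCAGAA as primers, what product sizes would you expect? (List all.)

The forward primer CGCACCCCA matches the top strand at positions 58–66, 92–100.
The reverse primer's reverse complement is TTCTGCC, matching at positions 116–122.
Each forward site pairs with the reverse site to give a product ending at position 122: sizes 65, 31 bp.

65 bp, 31 bp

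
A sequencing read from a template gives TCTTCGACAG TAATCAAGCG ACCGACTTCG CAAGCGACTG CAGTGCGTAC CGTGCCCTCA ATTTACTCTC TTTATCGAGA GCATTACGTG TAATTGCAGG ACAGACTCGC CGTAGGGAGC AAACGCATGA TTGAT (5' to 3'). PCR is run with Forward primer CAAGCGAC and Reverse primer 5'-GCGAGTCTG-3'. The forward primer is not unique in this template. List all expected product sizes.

The forward primer CAAGCGAC matches the top strand at positions 15–22, 31–38.
The reverse primer's reverse complement is CAGACTCGC, matching at positions 102–110.
Each forward site pairs with the reverse site to give a product ending at position 110: sizes 96, 80 bp.

96 bp, 80 bp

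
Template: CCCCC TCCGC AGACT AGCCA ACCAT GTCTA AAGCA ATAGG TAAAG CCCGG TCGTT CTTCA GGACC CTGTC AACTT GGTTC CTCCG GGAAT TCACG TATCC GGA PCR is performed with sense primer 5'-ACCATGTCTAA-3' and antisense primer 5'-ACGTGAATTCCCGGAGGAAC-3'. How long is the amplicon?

Scanning the template, ACCATGTCTAA occurs at positions 21–31; this primer anneals to the bottom strand there with its 3' end pointing downstream.
The reverse primer's reverse complement is GTTCCTCCGGGAATTCACGT, which matches the template at positions 77–96.
Product length = (reverse-primer end) − (forward-primer start) + 1 = 96 − 21 + 1 = 76 bp.

76 bp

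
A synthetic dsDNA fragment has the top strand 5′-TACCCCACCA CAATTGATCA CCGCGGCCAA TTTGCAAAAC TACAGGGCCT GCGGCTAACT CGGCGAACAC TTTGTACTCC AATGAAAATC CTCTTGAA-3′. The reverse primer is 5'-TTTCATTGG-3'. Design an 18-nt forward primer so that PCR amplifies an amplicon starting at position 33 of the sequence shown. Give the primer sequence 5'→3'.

The reverse primer's reverse complement CCAATGAAA matches the template at positions 79–87; the product starts at position 33.
The forward primer is identical to the top strand over positions 33–50: TGCAAAACTACAGGGCCT.

5'-TGCAAAACTACAGGGCCT-3'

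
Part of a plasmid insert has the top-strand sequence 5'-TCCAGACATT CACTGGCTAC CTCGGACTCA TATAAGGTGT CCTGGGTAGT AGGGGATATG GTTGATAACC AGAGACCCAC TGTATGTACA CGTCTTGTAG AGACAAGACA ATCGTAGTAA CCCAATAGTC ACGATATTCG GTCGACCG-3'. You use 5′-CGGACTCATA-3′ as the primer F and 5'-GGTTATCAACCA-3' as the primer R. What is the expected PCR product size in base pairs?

Scanning the template, CGGACTCATA occurs at positions 23–32; this primer anneals to the bottom strand there with its 3' end pointing downstream.
Taking the reverse complement of GGTTATCAACCA gives TGGTTGATAACC, found at positions 59–70 on the template; the primer anneals here to the top strand with its 3' end pointing upstream.
Amplicon spans positions 23–70: 48 bp.

48 bp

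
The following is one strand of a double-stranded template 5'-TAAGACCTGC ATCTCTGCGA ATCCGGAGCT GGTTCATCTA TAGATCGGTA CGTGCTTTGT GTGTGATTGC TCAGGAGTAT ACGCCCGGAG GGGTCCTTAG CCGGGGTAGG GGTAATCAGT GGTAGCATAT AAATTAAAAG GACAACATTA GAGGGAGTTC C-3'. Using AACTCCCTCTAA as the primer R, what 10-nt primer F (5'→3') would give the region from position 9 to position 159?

5'-GCATCTCTGC-3'

The reverse primer's reverse complement TTAGAGGGAGTT matches the template at positions 148–159; the product starts at position 9.
The forward primer is identical to the top strand over positions 9–18: GCATCTCTGC.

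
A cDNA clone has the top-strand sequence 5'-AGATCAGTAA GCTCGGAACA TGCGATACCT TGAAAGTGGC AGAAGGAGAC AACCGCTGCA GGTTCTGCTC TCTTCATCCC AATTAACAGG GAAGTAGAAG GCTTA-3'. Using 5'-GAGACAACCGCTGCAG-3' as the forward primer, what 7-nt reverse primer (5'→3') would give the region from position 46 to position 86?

5'-TTAATTG-3'

The product's 3' end on the top strand is position 86.
The reverse primer anneals to the top strand over positions 80–86, i.e. to CAATTAA.
Its sequence written 5'→3' is the reverse complement: TTAATTG.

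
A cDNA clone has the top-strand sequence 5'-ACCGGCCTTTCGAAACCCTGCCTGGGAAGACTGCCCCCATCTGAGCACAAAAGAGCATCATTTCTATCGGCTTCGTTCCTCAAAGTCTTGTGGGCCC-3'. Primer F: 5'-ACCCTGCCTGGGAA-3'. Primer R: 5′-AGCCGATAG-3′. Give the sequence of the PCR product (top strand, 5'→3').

The forward primer matches the template at positions 15–28.
Reverse complement of the reverse primer: CTATCGGCT. This occurs on the top strand at positions 64–72.
The product is the template from position 15 through 72 (58 bp).

5'-ACCCTGCCTGGGAAGACTGCCCCCATCTGAGCACAAAAGAGCATCATTTCTATCGGCT-3'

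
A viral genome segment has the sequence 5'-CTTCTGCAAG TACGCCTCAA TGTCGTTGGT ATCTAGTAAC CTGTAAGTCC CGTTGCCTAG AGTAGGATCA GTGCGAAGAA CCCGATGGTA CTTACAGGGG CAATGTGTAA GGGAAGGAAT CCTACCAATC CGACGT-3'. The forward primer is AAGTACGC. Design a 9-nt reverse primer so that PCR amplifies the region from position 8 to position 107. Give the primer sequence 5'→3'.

5'-CACATTGCC-3'

The product's 3' end on the top strand is position 107.
The reverse primer anneals to the top strand over positions 99–107, i.e. to GGCAATGTG.
Its sequence written 5'→3' is the reverse complement: CACATTGCC.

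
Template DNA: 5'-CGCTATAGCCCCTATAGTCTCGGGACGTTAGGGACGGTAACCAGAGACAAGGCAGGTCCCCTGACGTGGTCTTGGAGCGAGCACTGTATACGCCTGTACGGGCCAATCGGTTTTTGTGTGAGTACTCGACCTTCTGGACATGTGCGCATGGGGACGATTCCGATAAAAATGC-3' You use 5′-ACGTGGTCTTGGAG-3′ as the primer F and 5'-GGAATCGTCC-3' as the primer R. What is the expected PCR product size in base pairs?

98 bp

Forward primer ACGTGGTCTTGGAG is found on the top strand at positions 64–77.
Reverse complement of the reverse primer: GGACGATTCC. This occurs on the top strand at positions 152–161.
Amplicon spans positions 64–161: 98 bp.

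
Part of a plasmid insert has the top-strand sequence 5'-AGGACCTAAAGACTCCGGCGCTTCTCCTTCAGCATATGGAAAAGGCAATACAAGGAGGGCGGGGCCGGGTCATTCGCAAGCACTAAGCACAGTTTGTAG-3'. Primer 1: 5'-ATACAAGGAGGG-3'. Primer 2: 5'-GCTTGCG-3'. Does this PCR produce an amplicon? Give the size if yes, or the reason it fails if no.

Primer 1 (ATACAAGGAGGG) matches the top strand at positions 48–59; it acts as a forward primer.
Primer 2's reverse complement is CGCAAGC, matching the top strand at positions 75–81; it acts as a reverse primer.
The 3' ends face each other across positions 48–81, giving a 34 bp product.

Yes — a 34 bp product.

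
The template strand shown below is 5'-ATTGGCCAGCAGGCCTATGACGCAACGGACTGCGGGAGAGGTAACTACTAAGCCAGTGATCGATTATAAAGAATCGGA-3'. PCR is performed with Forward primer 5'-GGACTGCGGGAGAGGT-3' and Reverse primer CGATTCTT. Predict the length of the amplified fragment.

50 bp

Forward primer GGACTGCGGGAGAGGT is found on the top strand at positions 27–42.
The reverse primer's reverse complement is AAGAATCG, which matches the template at positions 69–76.
Product length = (reverse-primer end) − (forward-primer start) + 1 = 76 − 27 + 1 = 50 bp.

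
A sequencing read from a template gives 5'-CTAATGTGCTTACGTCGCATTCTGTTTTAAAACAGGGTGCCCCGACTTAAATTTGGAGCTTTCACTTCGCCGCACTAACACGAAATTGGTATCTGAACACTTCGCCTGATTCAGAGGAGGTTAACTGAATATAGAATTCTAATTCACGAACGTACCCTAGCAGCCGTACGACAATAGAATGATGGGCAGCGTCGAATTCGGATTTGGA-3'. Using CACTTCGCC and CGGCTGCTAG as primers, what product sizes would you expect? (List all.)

The forward primer CACTTCGCC matches the top strand at positions 63–71, 98–106.
The reverse primer's reverse complement is CTAGCAGCCG, matching at positions 157–166.
Each forward site pairs with the reverse site to give a product ending at position 166: sizes 104, 69 bp.

104 bp, 69 bp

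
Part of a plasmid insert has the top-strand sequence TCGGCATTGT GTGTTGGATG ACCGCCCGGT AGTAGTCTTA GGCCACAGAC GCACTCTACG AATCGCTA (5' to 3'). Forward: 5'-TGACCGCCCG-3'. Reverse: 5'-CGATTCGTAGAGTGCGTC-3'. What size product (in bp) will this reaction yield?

Forward primer TGACCGCCCG is found on the top strand at positions 19–28.
Taking the reverse complement of CGATTCGTAGAGTGCGTC gives GACGCACTCTACGAATCG, found at positions 48–65 on the template; the primer anneals here to the top strand with its 3' end pointing upstream.
Product length = (reverse-primer end) − (forward-primer start) + 1 = 65 − 19 + 1 = 47 bp.

47 bp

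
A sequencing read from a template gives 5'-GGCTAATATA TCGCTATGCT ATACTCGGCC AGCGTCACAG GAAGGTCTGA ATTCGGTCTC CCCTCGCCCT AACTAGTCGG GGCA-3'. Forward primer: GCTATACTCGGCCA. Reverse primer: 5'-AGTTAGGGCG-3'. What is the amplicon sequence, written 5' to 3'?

Forward primer GCTATACTCGGCCA is found on the top strand at positions 18–31.
Reverse complement of the reverse primer: CGCCCTAACT. This occurs on the top strand at positions 65–74.
The product is the template from position 18 through 74 (57 bp).

5'-GCTATACTCGGCCAGCGTCACAGGAAGGTCTGAATTCGGTCTCCCCTCGCCCTAACT-3'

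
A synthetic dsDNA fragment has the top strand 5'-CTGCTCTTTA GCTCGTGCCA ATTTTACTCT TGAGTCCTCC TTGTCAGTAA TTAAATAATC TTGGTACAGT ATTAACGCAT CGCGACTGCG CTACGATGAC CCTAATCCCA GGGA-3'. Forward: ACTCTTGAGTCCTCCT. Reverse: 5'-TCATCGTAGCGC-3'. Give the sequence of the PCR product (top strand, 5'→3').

5'-ACTCTTGAGTCCTCCTTGTCAGTAATTAAATAATCTTGGTACAGTATTAACGCATCGCGACTGCGCTACGATGA-3'

Forward primer ACTCTTGAGTCCTCCT is found on the top strand at positions 26–41.
Taking the reverse complement of TCATCGTAGCGC gives GCGCTACGATGA, found at positions 88–99 on the template; the primer anneals here to the top strand with its 3' end pointing upstream.
The product is the template from position 26 through 99 (74 bp).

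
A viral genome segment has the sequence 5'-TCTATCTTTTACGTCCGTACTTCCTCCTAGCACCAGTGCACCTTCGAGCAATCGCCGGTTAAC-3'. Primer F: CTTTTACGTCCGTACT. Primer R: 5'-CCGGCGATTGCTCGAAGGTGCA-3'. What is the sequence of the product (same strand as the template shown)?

Forward primer CTTTTACGTCCGTACT is found on the top strand at positions 6–21.
Reverse complement of the reverse primer: TGCACCTTCGAGCAATCGCCGG. This occurs on the top strand at positions 37–58.
The product is the template from position 6 through 58 (53 bp).

5'-CTTTTACGTCCGTACTTCCTCCTAGCACCAGTGCACCTTCGAGCAATCGCCGG-3'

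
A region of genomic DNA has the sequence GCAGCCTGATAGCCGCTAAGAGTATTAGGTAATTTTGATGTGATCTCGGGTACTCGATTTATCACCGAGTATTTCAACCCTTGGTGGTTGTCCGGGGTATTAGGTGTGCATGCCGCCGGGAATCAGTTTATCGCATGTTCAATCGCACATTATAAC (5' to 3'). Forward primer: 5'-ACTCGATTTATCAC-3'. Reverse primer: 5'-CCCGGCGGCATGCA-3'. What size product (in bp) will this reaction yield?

Scanning the template, ACTCGATTTATCAC occurs at positions 52–65; this primer anneals to the bottom strand there with its 3' end pointing downstream.
Taking the reverse complement of CCCGGCGGCATGCA gives TGCATGCCGCCGGG, found at positions 107–120 on the template; the primer anneals here to the top strand with its 3' end pointing upstream.
Product length = (reverse-primer end) − (forward-primer start) + 1 = 120 − 52 + 1 = 69 bp.

69 bp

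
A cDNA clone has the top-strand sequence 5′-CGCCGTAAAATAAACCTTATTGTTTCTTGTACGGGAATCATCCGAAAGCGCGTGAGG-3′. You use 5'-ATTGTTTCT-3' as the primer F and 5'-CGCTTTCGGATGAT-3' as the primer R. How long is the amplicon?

Scanning the template, ATTGTTTCT occurs at positions 19–27; this primer anneals to the bottom strand there with its 3' end pointing downstream.
Reverse complement of the reverse primer: ATCATCCGAAAGCG. This occurs on the top strand at positions 37–50.
The product runs from position 19 to position 50, so its length is 50 − 19 + 1 = 32 bp.

32 bp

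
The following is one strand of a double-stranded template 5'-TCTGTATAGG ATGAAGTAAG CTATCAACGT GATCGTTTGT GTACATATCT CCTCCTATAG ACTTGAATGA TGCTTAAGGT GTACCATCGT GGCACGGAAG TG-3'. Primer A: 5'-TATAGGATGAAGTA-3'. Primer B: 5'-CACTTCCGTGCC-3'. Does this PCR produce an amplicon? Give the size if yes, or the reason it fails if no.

Yes — a 98 bp product.

Primer A (TATAGGATGAAGTA) matches the top strand at positions 5–18; it acts as a forward primer.
Primer B's reverse complement is GGCACGGAAGTG, matching the top strand at positions 91–102; it acts as a reverse primer.
The 3' ends face each other across positions 5–102, giving a 98 bp product.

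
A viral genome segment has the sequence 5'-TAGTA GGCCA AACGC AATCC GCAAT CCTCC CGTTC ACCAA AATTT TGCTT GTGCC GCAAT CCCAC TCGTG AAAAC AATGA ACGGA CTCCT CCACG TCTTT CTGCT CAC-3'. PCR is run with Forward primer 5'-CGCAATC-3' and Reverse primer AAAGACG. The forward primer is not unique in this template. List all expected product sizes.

The forward primer CGCAATC matches the top strand at positions 13–19, 20–26, 55–61.
The reverse primer's reverse complement is CGTCTTT, matching at positions 94–100.
Each forward site pairs with the reverse site to give a product ending at position 100: sizes 88, 81, 46 bp.

88 bp, 81 bp, 46 bp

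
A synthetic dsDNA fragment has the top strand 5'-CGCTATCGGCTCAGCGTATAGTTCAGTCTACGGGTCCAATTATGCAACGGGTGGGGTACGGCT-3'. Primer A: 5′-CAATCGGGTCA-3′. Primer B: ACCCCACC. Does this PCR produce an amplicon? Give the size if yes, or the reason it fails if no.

No product — primer A has no binding site in the template.

Primer A (CAATCGGGTCA) does not match the top strand, and its reverse complement TGACCCGATTG does not match either.
With no annealing site for primer A, no amplification occurs.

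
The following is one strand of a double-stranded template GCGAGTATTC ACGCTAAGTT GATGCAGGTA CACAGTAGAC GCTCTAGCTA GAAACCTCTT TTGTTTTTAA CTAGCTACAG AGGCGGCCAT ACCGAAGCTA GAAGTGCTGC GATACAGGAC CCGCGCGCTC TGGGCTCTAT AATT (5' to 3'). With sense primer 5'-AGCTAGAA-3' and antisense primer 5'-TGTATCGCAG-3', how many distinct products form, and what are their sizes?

The forward primer AGCTAGAA matches the top strand at positions 46–53, 96–103.
The reverse primer's reverse complement is CTGCGATACA, matching at positions 107–116.
Each forward site pairs with the reverse site to give a product ending at position 116: sizes 71, 21 bp.

Two products: 71 bp, 21 bp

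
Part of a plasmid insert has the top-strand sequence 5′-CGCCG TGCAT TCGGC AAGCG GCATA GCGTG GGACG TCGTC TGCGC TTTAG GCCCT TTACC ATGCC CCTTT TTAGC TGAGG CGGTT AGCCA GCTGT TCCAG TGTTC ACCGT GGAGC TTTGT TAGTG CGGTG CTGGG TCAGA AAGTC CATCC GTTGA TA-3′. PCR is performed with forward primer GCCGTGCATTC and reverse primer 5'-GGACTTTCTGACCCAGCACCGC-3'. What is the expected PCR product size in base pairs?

145 bp

Scanning the template, GCCGTGCATTC occurs at positions 2–12; this primer anneals to the bottom strand there with its 3' end pointing downstream.
Reverse complement of the reverse primer: GCGGTGCTGGGTCAGAAAGTCC. This occurs on the top strand at positions 125–146.
Amplicon spans positions 2–146: 145 bp.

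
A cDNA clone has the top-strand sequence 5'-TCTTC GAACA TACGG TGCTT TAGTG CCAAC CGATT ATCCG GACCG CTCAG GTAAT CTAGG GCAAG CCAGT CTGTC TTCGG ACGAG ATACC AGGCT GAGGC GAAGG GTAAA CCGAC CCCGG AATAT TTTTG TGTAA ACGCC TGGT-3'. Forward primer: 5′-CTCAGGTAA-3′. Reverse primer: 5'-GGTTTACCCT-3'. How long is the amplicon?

Scanning the template, CTCAGGTAA occurs at positions 46–54; this primer anneals to the bottom strand there with its 3' end pointing downstream.
Taking the reverse complement of GGTTTACCCT gives AGGGTAAACC, found at positions 103–112 on the template; the primer anneals here to the top strand with its 3' end pointing upstream.
Amplicon spans positions 46–112: 67 bp.

67 bp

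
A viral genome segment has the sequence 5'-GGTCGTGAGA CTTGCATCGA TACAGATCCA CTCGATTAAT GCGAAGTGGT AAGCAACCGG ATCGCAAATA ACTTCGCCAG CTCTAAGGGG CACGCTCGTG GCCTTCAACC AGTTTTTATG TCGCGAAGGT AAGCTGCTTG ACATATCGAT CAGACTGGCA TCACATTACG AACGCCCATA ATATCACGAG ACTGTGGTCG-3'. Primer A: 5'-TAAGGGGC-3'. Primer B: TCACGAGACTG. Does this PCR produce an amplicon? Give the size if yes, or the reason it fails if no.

No product — both primers anneal to the same strand and extend in the same direction.

Primer A (TAAGGGGC) matches the top strand at positions 84–91 (3' end points downstream).
Primer B (TCACGAGACTG) also matches the top strand directly, at positions 184–194 — its reverse complement CAGTCTCGTGA is not present.
Both primers anneal to the bottom strand with 3' ends pointing the same way, so neither can prime synthesis back toward the other.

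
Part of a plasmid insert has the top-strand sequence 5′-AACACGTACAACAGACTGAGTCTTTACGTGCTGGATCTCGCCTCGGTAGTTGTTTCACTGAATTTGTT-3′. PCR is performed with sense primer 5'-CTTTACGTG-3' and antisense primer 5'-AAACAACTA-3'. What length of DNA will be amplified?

34 bp

Forward primer CTTTACGTG is found on the top strand at positions 22–30.
The reverse primer's reverse complement is TAGTTGTTT, which matches the template at positions 47–55.
Product length = (reverse-primer end) − (forward-primer start) + 1 = 55 − 22 + 1 = 34 bp.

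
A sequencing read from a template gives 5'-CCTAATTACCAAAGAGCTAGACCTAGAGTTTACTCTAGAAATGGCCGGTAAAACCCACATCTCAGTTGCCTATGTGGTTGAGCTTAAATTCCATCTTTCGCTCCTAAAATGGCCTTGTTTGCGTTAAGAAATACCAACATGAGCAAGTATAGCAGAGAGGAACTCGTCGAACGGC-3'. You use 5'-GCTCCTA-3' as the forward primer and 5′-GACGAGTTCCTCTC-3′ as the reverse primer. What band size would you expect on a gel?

Scanning the template, GCTCCTA occurs at positions 100–106; this primer anneals to the bottom strand there with its 3' end pointing downstream.
Reverse complement of the reverse primer: GAGAGGAACTCGTC. This occurs on the top strand at positions 155–168.
Amplicon spans positions 100–168: 69 bp.

69 bp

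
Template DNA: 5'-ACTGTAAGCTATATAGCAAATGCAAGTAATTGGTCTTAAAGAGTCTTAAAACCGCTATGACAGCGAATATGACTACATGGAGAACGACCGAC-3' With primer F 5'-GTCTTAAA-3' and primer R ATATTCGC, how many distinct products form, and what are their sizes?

Two products: 38 bp, 28 bp

The forward primer GTCTTAAA matches the top strand at positions 33–40, 43–50.
The reverse primer's reverse complement is GCGAATAT, matching at positions 63–70.
Each forward site pairs with the reverse site to give a product ending at position 70: sizes 38, 28 bp.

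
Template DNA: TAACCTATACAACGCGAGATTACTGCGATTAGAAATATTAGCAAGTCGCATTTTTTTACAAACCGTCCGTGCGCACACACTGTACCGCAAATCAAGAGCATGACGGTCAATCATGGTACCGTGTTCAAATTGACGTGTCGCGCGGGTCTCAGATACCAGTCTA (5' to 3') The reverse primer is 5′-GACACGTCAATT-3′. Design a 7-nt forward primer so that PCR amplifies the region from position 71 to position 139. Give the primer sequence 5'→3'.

5'-GCGCACA-3'

The reverse primer's reverse complement AATTGACGTGTC matches the template at positions 128–139; the product starts at position 71.
The forward primer is identical to the top strand over positions 71–77: GCGCACA.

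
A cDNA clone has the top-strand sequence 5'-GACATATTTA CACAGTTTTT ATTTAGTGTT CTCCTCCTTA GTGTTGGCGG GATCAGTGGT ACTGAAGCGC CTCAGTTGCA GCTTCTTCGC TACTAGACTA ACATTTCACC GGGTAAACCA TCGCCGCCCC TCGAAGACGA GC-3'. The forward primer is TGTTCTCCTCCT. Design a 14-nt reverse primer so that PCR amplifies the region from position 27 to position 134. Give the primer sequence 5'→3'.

5'-TCGAGGGGCGGCGA-3'

The product's 3' end on the top strand is position 134.
The reverse primer anneals to the top strand over positions 121–134, i.e. to TCGCCGCCCCTCGA.
Its sequence written 5'→3' is the reverse complement: TCGAGGGGCGGCGA.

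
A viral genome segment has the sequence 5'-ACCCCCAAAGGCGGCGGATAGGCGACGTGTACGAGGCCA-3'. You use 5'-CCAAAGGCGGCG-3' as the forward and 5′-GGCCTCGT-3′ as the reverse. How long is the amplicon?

34 bp

Scanning the template, CCAAAGGCGGCG occurs at positions 5–16; this primer anneals to the bottom strand there with its 3' end pointing downstream.
Taking the reverse complement of GGCCTCGT gives ACGAGGCC, found at positions 31–38 on the template; the primer anneals here to the top strand with its 3' end pointing upstream.
The product runs from position 5 to position 38, so its length is 38 − 5 + 1 = 34 bp.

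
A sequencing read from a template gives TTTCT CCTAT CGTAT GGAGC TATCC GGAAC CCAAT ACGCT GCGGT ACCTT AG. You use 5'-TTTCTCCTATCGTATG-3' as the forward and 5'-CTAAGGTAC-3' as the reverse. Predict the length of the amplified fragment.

52 bp

Forward primer TTTCTCCTATCGTATG is found on the top strand at positions 1–16.
Reverse complement of the reverse primer: GTACCTTAG. This occurs on the top strand at positions 44–52.
Product length = (reverse-primer end) − (forward-primer start) + 1 = 52 − 1 + 1 = 52 bp.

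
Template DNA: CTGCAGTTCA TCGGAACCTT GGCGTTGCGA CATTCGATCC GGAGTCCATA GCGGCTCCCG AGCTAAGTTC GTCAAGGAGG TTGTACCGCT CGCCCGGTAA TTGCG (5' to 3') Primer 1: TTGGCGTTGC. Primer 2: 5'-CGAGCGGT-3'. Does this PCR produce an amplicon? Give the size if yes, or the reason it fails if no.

Yes — a 74 bp product.

Primer 1 (TTGGCGTTGC) matches the top strand at positions 19–28; it acts as a forward primer.
Primer 2's reverse complement is ACCGCTCG, matching the top strand at positions 85–92; it acts as a reverse primer.
The 3' ends face each other across positions 19–92, giving a 74 bp product.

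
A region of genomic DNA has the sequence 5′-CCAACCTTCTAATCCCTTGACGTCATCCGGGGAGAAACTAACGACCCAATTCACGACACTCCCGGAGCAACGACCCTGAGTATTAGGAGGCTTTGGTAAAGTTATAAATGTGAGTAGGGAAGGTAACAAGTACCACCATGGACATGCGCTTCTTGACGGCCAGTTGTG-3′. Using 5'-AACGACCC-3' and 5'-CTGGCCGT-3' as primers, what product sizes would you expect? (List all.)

The forward primer AACGACCC matches the top strand at positions 40–47, 69–76.
The reverse primer's reverse complement is ACGGCCAG, matching at positions 156–163.
Each forward site pairs with the reverse site to give a product ending at position 163: sizes 124, 95 bp.

124 bp, 95 bp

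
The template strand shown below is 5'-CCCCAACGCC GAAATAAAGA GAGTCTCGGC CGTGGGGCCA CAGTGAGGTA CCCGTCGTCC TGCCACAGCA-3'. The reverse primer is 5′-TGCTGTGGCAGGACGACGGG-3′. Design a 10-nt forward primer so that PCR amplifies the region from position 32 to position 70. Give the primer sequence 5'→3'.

The reverse primer's reverse complement CCCGTCGTCCTGCCACAGCA matches the template at positions 51–70; the product starts at position 32.
The forward primer is identical to the top strand over positions 32–41: GTGGGGCCAC.

5'-GTGGGGCCAC-3'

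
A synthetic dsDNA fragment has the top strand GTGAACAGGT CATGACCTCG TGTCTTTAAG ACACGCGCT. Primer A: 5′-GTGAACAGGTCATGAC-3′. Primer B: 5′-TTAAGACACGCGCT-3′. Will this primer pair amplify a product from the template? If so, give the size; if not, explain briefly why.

Primer A (GTGAACAGGTCATGAC) matches the top strand at positions 1–16 (3' end points downstream).
Primer B (TTAAGACACGCGCT) also matches the top strand directly, at positions 26–39 — its reverse complement AGCGCGTGTCTTAA is not present.
Both primers anneal to the bottom strand with 3' ends pointing the same way, so neither can prime synthesis back toward the other.

No product — both primers anneal to the same strand and extend in the same direction.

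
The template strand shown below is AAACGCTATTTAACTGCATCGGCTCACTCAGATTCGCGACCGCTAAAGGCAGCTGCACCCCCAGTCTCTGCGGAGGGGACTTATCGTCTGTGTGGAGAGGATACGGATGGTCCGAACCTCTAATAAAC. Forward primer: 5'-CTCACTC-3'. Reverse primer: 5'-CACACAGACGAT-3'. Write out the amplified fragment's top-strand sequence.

Scanning the template, CTCACTC occurs at positions 23–29; this primer anneals to the bottom strand there with its 3' end pointing downstream.
Taking the reverse complement of CACACAGACGAT gives ATCGTCTGTGTG, found at positions 83–94 on the template; the primer anneals here to the top strand with its 3' end pointing upstream.
The product is the template from position 23 through 94 (72 bp).

5'-CTCACTCAGATTCGCGACCGCTAAAGGCAGCTGCACCCCCAGTCTCTGCGGAGGGGACTTATCGTCTGTGTG-3'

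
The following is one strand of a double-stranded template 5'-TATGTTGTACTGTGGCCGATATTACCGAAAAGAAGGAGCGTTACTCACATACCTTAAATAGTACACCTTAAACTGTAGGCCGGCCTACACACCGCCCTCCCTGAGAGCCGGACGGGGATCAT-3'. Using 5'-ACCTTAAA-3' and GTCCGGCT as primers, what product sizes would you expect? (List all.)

63 bp, 49 bp

The forward primer ACCTTAAA matches the top strand at positions 51–58, 65–72.
The reverse primer's reverse complement is AGCCGGAC, matching at positions 106–113.
Each forward site pairs with the reverse site to give a product ending at position 113: sizes 63, 49 bp.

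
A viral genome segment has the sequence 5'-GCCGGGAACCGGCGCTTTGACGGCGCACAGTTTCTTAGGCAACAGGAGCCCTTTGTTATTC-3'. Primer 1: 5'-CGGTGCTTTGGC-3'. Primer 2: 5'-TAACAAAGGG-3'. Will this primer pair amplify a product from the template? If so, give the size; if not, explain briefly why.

No product — primer 1 has no binding site in the template.

Primer 1 (CGGTGCTTTGGC) does not match the top strand, and its reverse complement GCCAAAGCACCG does not match either.
With no annealing site for primer 1, no amplification occurs.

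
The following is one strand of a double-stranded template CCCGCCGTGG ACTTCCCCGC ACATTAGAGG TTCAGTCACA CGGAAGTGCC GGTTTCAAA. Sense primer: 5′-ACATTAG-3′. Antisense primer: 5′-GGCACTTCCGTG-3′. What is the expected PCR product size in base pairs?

The forward primer matches the template at positions 21–27.
Reverse complement of the reverse primer: CACGGAAGTGCC. This occurs on the top strand at positions 39–50.
Product length = (reverse-primer end) − (forward-primer start) + 1 = 50 − 21 + 1 = 30 bp.

30 bp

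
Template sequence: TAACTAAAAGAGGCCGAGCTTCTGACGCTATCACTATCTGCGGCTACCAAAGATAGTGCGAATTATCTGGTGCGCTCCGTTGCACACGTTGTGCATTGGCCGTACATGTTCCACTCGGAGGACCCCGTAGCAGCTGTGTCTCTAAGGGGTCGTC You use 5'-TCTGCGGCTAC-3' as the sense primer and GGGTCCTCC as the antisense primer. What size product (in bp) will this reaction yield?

89 bp

Forward primer TCTGCGGCTAC is found on the top strand at positions 37–47.
Reverse complement of the reverse primer: GGAGGACCC. This occurs on the top strand at positions 117–125.
Product length = (reverse-primer end) − (forward-primer start) + 1 = 125 − 37 + 1 = 89 bp.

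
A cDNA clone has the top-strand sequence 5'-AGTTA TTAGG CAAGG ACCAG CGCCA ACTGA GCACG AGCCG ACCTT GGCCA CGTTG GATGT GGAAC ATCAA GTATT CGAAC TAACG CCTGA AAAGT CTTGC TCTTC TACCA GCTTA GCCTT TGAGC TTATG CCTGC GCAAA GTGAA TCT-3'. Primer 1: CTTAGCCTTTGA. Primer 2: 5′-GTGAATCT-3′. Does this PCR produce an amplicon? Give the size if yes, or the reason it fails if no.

Primer 1 (CTTAGCCTTTGA) matches the top strand at positions 112–123 (3' end points downstream).
Primer 2 (GTGAATCT) also matches the top strand directly, at positions 141–148 — its reverse complement AGATTCAC is not present.
Both primers anneal to the bottom strand with 3' ends pointing the same way, so neither can prime synthesis back toward the other.

No product — both primers anneal to the same strand and extend in the same direction.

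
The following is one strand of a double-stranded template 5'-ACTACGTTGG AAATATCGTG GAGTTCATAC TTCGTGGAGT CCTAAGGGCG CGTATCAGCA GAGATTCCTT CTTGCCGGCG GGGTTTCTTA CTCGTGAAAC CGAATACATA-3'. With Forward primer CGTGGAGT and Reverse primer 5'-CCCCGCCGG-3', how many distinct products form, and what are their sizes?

The forward primer CGTGGAGT matches the top strand at positions 17–24, 33–40.
The reverse primer's reverse complement is CCGGCGGGG, matching at positions 75–83.
Each forward site pairs with the reverse site to give a product ending at position 83: sizes 67, 51 bp.

Two products: 67 bp, 51 bp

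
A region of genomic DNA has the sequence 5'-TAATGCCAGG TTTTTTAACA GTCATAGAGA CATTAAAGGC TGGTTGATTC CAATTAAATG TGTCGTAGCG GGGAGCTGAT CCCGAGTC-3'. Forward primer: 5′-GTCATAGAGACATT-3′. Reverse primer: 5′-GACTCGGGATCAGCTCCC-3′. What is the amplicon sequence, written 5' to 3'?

5'-GTCATAGAGACATTAAAGGCTGGTTGATTCCAATTAAATGTGTCGTAGCGGGGAGCTGATCCCGAGTC-3'

The forward primer matches the template at positions 21–34.
Reverse complement of the reverse primer: GGGAGCTGATCCCGAGTC. This occurs on the top strand at positions 71–88.
The product is the template from position 21 through 88 (68 bp).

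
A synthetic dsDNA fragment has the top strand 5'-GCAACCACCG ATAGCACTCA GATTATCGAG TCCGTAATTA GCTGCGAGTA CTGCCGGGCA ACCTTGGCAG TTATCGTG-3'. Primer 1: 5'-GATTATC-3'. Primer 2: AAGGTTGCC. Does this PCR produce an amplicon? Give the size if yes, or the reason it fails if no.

Yes — a 45 bp product.

Primer 1 (GATTATC) matches the top strand at positions 21–27; it acts as a forward primer.
Primer 2's reverse complement is GGCAACCTT, matching the top strand at positions 57–65; it acts as a reverse primer.
The 3' ends face each other across positions 21–65, giving a 45 bp product.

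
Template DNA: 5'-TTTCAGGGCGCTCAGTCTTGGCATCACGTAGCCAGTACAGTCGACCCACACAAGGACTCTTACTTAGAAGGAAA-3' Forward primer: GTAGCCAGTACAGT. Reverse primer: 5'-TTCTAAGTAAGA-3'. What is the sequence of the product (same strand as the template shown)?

5'-GTAGCCAGTACAGTCGACCCACACAAGGACTCTTACTTAGAA-3'

Scanning the template, GTAGCCAGTACAGT occurs at positions 28–41; this primer anneals to the bottom strand there with its 3' end pointing downstream.
The reverse primer's reverse complement is TCTTACTTAGAA, which matches the template at positions 58–69.
The product is the template from position 28 through 69 (42 bp).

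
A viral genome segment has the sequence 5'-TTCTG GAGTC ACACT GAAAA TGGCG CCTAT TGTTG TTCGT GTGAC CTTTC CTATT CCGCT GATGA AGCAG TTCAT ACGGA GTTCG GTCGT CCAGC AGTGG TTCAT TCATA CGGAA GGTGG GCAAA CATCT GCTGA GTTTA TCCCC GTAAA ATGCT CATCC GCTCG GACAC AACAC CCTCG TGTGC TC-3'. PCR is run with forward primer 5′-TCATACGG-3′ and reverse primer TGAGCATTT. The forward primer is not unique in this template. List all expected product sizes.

86 bp, 52 bp

The forward primer TCATACGG matches the top strand at positions 72–79, 106–113.
The reverse primer's reverse complement is AAATGCTCA, matching at positions 149–157.
Each forward site pairs with the reverse site to give a product ending at position 157: sizes 86, 52 bp.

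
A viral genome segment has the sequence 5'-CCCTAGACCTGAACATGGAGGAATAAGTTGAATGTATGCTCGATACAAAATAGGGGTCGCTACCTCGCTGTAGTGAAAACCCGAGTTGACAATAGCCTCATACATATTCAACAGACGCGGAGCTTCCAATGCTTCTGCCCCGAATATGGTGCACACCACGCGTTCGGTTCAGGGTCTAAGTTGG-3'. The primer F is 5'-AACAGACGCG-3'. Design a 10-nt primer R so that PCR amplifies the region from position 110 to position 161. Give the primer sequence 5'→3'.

The product's 3' end on the top strand is position 161.
The reverse primer anneals to the top strand over positions 152–161, i.e. to CACACCACGC.
Its sequence written 5'→3' is the reverse complement: GCGTGGTGTG.

5'-GCGTGGTGTG-3'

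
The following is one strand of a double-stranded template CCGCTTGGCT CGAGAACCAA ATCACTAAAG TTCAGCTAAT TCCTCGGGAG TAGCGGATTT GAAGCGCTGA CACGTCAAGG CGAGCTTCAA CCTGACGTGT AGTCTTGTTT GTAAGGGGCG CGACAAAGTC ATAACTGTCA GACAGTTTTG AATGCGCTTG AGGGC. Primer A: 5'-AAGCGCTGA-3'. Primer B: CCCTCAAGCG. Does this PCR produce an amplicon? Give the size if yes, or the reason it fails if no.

Primer A (AAGCGCTGA) matches the top strand at positions 62–70; it acts as a forward primer.
Primer B's reverse complement is CGCTTGAGGG, matching the top strand at positions 155–164; it acts as a reverse primer.
The 3' ends face each other across positions 62–164, giving a 103 bp product.

Yes — a 103 bp product.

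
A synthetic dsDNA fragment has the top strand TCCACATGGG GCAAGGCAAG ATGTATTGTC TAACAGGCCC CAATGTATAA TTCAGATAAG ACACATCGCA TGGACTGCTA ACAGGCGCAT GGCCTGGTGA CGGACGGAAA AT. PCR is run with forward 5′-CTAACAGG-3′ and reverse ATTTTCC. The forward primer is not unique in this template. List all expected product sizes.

The forward primer CTAACAGG matches the top strand at positions 30–37, 78–85.
The reverse primer's reverse complement is GGAAAAT, matching at positions 106–112.
Each forward site pairs with the reverse site to give a product ending at position 112: sizes 83, 35 bp.

83 bp, 35 bp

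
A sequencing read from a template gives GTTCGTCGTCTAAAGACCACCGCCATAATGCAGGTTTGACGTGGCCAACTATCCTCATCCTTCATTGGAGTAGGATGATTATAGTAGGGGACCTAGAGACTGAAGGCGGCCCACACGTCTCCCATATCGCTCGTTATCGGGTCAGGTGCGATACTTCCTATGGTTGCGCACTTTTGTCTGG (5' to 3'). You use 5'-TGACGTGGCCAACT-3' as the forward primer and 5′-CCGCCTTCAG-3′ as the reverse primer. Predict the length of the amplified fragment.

73 bp

Forward primer TGACGTGGCCAACT is found on the top strand at positions 37–50.
Reverse complement of the reverse primer: CTGAAGGCGG. This occurs on the top strand at positions 100–109.
Amplicon spans positions 37–109: 73 bp.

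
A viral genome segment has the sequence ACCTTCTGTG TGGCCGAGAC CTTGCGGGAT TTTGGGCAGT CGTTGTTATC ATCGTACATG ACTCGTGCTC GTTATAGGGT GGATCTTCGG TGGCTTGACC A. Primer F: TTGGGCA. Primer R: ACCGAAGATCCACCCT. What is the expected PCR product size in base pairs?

Scanning the template, TTGGGCA occurs at positions 32–38; this primer anneals to the bottom strand there with its 3' end pointing downstream.
Reverse complement of the reverse primer: AGGGTGGATCTTCGGT. This occurs on the top strand at positions 76–91.
The product runs from position 32 to position 91, so its length is 91 − 32 + 1 = 60 bp.

60 bp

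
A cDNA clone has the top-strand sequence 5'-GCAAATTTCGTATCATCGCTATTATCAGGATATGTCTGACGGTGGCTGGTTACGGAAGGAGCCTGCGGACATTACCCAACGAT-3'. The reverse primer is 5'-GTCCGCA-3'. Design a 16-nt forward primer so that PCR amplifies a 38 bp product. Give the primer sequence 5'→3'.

5'-TGTCTGACGGTGGCTG-3'

The reverse primer's reverse complement TGCGGAC matches the template at positions 64–70, so the product ends at position 70.
A 38 bp product then starts at position 70 − 38 + 1 = 33.
The forward primer is identical to the top strand there: TGTCTGACGGTGGCTG.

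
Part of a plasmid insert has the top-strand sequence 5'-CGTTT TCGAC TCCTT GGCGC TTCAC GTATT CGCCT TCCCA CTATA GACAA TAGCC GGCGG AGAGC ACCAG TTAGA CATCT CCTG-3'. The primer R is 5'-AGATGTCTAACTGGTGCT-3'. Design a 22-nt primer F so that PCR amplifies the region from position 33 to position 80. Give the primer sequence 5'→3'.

The reverse primer's reverse complement AGCACCAGTTAGACATCT matches the template at positions 63–80; the product starts at position 33.
The forward primer is identical to the top strand over positions 33–54: CCTTCCCACTATAGACAATAGC.

5'-CCTTCCCACTATAGACAATAGC-3'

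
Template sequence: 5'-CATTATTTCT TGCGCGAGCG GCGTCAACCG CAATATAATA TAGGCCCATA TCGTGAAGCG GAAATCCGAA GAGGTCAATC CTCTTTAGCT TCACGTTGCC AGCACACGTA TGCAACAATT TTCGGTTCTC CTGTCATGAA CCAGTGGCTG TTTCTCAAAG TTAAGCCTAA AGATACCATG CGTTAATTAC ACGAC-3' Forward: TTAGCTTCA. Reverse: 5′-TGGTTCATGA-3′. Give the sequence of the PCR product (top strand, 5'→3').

The forward primer matches the template at positions 85–93.
Reverse complement of the reverse primer: TCATGAACCA. This occurs on the top strand at positions 134–143.
The product is the template from position 85 through 143 (59 bp).

5'-TTAGCTTCACGTTGCCAGCACACGTATGCAACAATTTTCGGTTCTCCTGTCATGAACCA-3'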